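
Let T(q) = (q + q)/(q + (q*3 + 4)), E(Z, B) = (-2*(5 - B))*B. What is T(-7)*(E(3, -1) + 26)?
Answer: 133/6 ≈ 22.167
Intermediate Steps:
E(Z, B) = B*(-10 + 2*B) (E(Z, B) = (-10 + 2*B)*B = B*(-10 + 2*B))
T(q) = 2*q/(4 + 4*q) (T(q) = (2*q)/(q + (3*q + 4)) = (2*q)/(q + (4 + 3*q)) = (2*q)/(4 + 4*q) = 2*q/(4 + 4*q))
T(-7)*(E(3, -1) + 26) = ((½)*(-7)/(1 - 7))*(2*(-1)*(-5 - 1) + 26) = ((½)*(-7)/(-6))*(2*(-1)*(-6) + 26) = ((½)*(-7)*(-⅙))*(12 + 26) = (7/12)*38 = 133/6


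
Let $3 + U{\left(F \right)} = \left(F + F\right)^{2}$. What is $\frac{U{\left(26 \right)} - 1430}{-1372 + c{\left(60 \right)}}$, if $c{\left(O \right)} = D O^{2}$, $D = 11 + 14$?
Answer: $\frac{1271}{88628} \approx 0.014341$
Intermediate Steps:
$D = 25$
$U{\left(F \right)} = -3 + 4 F^{2}$ ($U{\left(F \right)} = -3 + \left(F + F\right)^{2} = -3 + \left(2 F\right)^{2} = -3 + 4 F^{2}$)
$c{\left(O \right)} = 25 O^{2}$
$\frac{U{\left(26 \right)} - 1430}{-1372 + c{\left(60 \right)}} = \frac{\left(-3 + 4 \cdot 26^{2}\right) - 1430}{-1372 + 25 \cdot 60^{2}} = \frac{\left(-3 + 4 \cdot 676\right) - 1430}{-1372 + 25 \cdot 3600} = \frac{\left(-3 + 2704\right) - 1430}{-1372 + 90000} = \frac{2701 - 1430}{88628} = 1271 \cdot \frac{1}{88628} = \frac{1271}{88628}$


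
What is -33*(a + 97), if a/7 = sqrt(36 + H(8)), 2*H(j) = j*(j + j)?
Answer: -5511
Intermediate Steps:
H(j) = j**2 (H(j) = (j*(j + j))/2 = (j*(2*j))/2 = (2*j**2)/2 = j**2)
a = 70 (a = 7*sqrt(36 + 8**2) = 7*sqrt(36 + 64) = 7*sqrt(100) = 7*10 = 70)
-33*(a + 97) = -33*(70 + 97) = -33*167 = -5511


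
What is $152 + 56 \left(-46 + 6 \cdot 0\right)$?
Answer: $-2424$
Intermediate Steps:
$152 + 56 \left(-46 + 6 \cdot 0\right) = 152 + 56 \left(-46 + 0\right) = 152 + 56 \left(-46\right) = 152 - 2576 = -2424$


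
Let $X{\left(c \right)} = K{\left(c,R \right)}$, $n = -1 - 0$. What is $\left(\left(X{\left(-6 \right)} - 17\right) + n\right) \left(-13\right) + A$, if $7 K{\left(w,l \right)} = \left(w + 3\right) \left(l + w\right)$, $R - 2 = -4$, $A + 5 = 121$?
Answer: $\frac{2138}{7} \approx 305.43$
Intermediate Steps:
$A = 116$ ($A = -5 + 121 = 116$)
$n = -1$ ($n = -1 + 0 = -1$)
$R = -2$ ($R = 2 - 4 = -2$)
$K{\left(w,l \right)} = \frac{\left(3 + w\right) \left(l + w\right)}{7}$ ($K{\left(w,l \right)} = \frac{\left(w + 3\right) \left(l + w\right)}{7} = \frac{\left(3 + w\right) \left(l + w\right)}{7}$)
$X{\left(c \right)} = - \frac{6}{7} + \frac{c}{7} + \frac{c^{2}}{7}$ ($X{\left(c \right)} = \frac{c^{2}}{7} + \frac{3}{7} \left(-2\right) + \frac{3 c}{7} + \frac{1}{7} \left(-2\right) c = \frac{c^{2}}{7} - \frac{6}{7} + \frac{3 c}{7} - \frac{2 c}{7} = - \frac{6}{7} + \frac{c}{7} + \frac{c^{2}}{7}$)
$\left(\left(X{\left(-6 \right)} - 17\right) + n\right) \left(-13\right) + A = \left(\left(\left(- \frac{6}{7} + \frac{1}{7} \left(-6\right) + \frac{\left(-6\right)^{2}}{7}\right) - 17\right) - 1\right) \left(-13\right) + 116 = \left(\left(\left(- \frac{6}{7} - \frac{6}{7} + \frac{1}{7} \cdot 36\right) - 17\right) - 1\right) \left(-13\right) + 116 = \left(\left(\left(- \frac{6}{7} - \frac{6}{7} + \frac{36}{7}\right) - 17\right) - 1\right) \left(-13\right) + 116 = \left(\left(\frac{24}{7} - 17\right) - 1\right) \left(-13\right) + 116 = \left(- \frac{95}{7} - 1\right) \left(-13\right) + 116 = \left(- \frac{102}{7}\right) \left(-13\right) + 116 = \frac{1326}{7} + 116 = \frac{2138}{7}$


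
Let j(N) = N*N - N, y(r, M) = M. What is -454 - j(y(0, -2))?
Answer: -460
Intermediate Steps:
j(N) = N² - N
-454 - j(y(0, -2)) = -454 - (-2)*(-1 - 2) = -454 - (-2)*(-3) = -454 - 1*6 = -454 - 6 = -460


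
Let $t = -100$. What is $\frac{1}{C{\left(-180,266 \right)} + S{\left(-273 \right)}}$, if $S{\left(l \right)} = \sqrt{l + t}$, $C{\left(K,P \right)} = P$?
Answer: $\frac{266}{71129} - \frac{i \sqrt{373}}{71129} \approx 0.0037397 - 0.00027152 i$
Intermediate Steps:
$S{\left(l \right)} = \sqrt{-100 + l}$ ($S{\left(l \right)} = \sqrt{l - 100} = \sqrt{-100 + l}$)
$\frac{1}{C{\left(-180,266 \right)} + S{\left(-273 \right)}} = \frac{1}{266 + \sqrt{-100 - 273}} = \frac{1}{266 + \sqrt{-373}} = \frac{1}{266 + i \sqrt{373}}$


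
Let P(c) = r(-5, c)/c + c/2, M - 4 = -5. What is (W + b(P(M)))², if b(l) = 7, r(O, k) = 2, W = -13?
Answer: 36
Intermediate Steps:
M = -1 (M = 4 - 5 = -1)
P(c) = c/2 + 2/c (P(c) = 2/c + c/2 = c/2 + 2/c)
(W + b(P(M)))² = (-13 + 7)² = (-6)² = 36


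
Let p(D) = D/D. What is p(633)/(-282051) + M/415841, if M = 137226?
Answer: 38704314685/117288369891 ≈ 0.32999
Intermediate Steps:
p(D) = 1
p(633)/(-282051) + M/415841 = 1/(-282051) + 137226/415841 = 1*(-1/282051) + 137226*(1/415841) = -1/282051 + 137226/415841 = 38704314685/117288369891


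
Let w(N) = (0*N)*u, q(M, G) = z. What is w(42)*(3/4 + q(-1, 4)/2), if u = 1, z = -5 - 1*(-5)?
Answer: 0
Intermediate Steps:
z = 0 (z = -5 + 5 = 0)
q(M, G) = 0
w(N) = 0 (w(N) = (0*N)*1 = 0*1 = 0)
w(42)*(3/4 + q(-1, 4)/2) = 0*(3/4 + 0/2) = 0*(3*(¼) + 0*(½)) = 0*(¾ + 0) = 0*(¾) = 0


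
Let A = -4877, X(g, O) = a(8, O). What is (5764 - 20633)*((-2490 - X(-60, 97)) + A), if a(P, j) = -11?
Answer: 109376364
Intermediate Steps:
X(g, O) = -11
(5764 - 20633)*((-2490 - X(-60, 97)) + A) = (5764 - 20633)*((-2490 - 1*(-11)) - 4877) = -14869*((-2490 + 11) - 4877) = -14869*(-2479 - 4877) = -14869*(-7356) = 109376364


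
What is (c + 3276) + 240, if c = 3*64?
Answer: 3708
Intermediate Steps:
c = 192
(c + 3276) + 240 = (192 + 3276) + 240 = 3468 + 240 = 3708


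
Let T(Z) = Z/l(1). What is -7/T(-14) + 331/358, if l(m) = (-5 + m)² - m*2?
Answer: 2837/358 ≈ 7.9246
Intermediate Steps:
l(m) = (-5 + m)² - 2*m
T(Z) = Z/14 (T(Z) = Z/((-5 + 1)² - 2*1) = Z/((-4)² - 2) = Z/(16 - 2) = Z/14)
-7/T(-14) + 331/358 = -7/((1/14)*(-14)) + 331/358 = -7/(-1) + 331*(1/358) = -7*(-1) + 331/358 = 7 + 331/358 = 2837/358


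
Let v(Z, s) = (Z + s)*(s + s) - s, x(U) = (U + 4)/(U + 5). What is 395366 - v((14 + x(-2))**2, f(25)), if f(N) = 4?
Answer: 3542554/9 ≈ 3.9362e+5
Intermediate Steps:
x(U) = (4 + U)/(5 + U)
v(Z, s) = -s + 2*s*(Z + s) (v(Z, s) = (Z + s)*(2*s) - s = 2*s*(Z + s) - s = -s + 2*s*(Z + s))
395366 - v((14 + x(-2))**2, f(25)) = 395366 - 4*(-1 + 2*(14 + (4 - 2)/(5 - 2))**2 + 2*4) = 395366 - 4*(-1 + 2*(14 + 2/3)**2 + 8) = 395366 - 4*(-1 + 2*(44/3)**2 + 8) = 395366 - 4*(-1 + 2*(1936/9) + 8) = 395366 - 4*(-1 + 3872/9 + 8) = 395366 - 4*3935/9 = 395366 - 1*15740/9 = 395366 - 15740/9 = 3542554/9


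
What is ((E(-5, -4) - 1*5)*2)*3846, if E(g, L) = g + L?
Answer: -107688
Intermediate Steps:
E(g, L) = L + g
((E(-5, -4) - 1*5)*2)*3846 = (((-4 - 5) - 1*5)*2)*3846 = ((-9 - 5)*2)*3846 = -14*2*3846 = -28*3846 = -107688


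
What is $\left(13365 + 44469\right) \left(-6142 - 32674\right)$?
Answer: $-2244884544$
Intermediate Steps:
$\left(13365 + 44469\right) \left(-6142 - 32674\right) = 57834 \left(-38816\right) = -2244884544$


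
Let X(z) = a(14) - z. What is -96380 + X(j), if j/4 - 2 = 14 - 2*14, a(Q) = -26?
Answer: -96358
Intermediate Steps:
j = -48 (j = 8 + 4*(14 - 2*14) = 8 + 4*(14 - 28) = 8 + 4*(-14) = 8 - 56 = -48)
X(z) = -26 - z
-96380 + X(j) = -96380 + (-26 - 1*(-48)) = -96380 + (-26 + 48) = -96380 + 22 = -96358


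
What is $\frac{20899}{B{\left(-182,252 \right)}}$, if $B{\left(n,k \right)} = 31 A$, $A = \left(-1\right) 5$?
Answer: $- \frac{20899}{155} \approx -134.83$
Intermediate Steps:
$A = -5$
$B{\left(n,k \right)} = -155$ ($B{\left(n,k \right)} = 31 \left(-5\right) = -155$)
$\frac{20899}{B{\left(-182,252 \right)}} = \frac{20899}{-155} = 20899 \left(- \frac{1}{155}\right) = - \frac{20899}{155}$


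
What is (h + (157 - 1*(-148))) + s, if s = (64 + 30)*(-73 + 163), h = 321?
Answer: 9086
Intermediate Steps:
s = 8460 (s = 94*90 = 8460)
(h + (157 - 1*(-148))) + s = (321 + (157 - 1*(-148))) + 8460 = (321 + (157 + 148)) + 8460 = (321 + 305) + 8460 = 626 + 8460 = 9086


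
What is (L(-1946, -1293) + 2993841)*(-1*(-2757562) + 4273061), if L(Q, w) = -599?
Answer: 21044356049766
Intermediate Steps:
(L(-1946, -1293) + 2993841)*(-1*(-2757562) + 4273061) = (-599 + 2993841)*(-1*(-2757562) + 4273061) = 2993242*(2757562 + 4273061) = 2993242*7030623 = 21044356049766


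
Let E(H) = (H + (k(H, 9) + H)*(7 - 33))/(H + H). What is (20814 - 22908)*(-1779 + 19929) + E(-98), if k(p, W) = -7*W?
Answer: -266042846/7 ≈ -3.8006e+7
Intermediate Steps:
E(H) = (1638 - 25*H)/(2*H) (E(H) = (H + (-7*9 + H)*(7 - 33))/(H + H) = (H + (-63 + H)*(-26))/((2*H)) = (H + (1638 - 26*H))*(1/(2*H)) = (1638 - 25*H)*(1/(2*H)) = (1638 - 25*H)/(2*H))
(20814 - 22908)*(-1779 + 19929) + E(-98) = (20814 - 22908)*(-1779 + 19929) + (-25/2 + 819/(-98)) = -2094*18150 + (-25/2 + 819*(-1/98)) = -38006100 + (-25/2 - 117/14) = -38006100 - 146/7 = -266042846/7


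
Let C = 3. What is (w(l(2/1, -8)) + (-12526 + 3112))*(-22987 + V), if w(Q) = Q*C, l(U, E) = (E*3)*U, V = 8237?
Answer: 140980500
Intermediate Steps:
l(U, E) = 3*E*U (l(U, E) = (3*E)*U = 3*E*U)
w(Q) = 3*Q (w(Q) = Q*3 = 3*Q)
(w(l(2/1, -8)) + (-12526 + 3112))*(-22987 + V) = (3*(3*(-8)*(2/1)) + (-12526 + 3112))*(-22987 + 8237) = (3*(3*(-8)*(2*1)) - 9414)*(-14750) = (3*(3*(-8)*2) - 9414)*(-14750) = (3*(-48) - 9414)*(-14750) = (-144 - 9414)*(-14750) = -9558*(-14750) = 140980500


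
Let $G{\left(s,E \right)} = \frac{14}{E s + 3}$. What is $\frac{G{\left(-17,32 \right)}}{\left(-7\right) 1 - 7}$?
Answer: $\frac{1}{541} \approx 0.0018484$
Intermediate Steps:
$G{\left(s,E \right)} = \frac{14}{3 + E s}$
$\frac{G{\left(-17,32 \right)}}{\left(-7\right) 1 - 7} = \frac{14 \frac{1}{3 + 32 \left(-17\right)}}{\left(-7\right) 1 - 7} = \frac{14 \frac{1}{3 - 544}}{-7 - 7} = \frac{14 \frac{1}{-541}}{-7 - 7} = \frac{14 \left(- \frac{1}{541}\right)}{-14} = \left(- \frac{14}{541}\right) \left(- \frac{1}{14}\right) = \frac{1}{541}$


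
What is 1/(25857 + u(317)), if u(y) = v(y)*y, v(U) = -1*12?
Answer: 1/22053 ≈ 4.5345e-5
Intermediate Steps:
v(U) = -12
u(y) = -12*y
1/(25857 + u(317)) = 1/(25857 - 12*317) = 1/(25857 - 3804) = 1/22053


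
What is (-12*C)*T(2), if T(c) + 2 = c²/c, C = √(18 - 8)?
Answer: 0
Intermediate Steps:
C = √10 ≈ 3.1623
T(c) = -2 + c (T(c) = -2 + c²/c = -2 + c)
(-12*C)*T(2) = (-12*√10)*(-2 + 2) = -12*√10*0 = 0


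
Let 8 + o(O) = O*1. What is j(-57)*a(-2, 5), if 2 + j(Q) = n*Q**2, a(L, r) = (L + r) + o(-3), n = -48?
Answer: 1247632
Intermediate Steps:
o(O) = -8 + O (o(O) = -8 + O*1 = -8 + O)
a(L, r) = -11 + L + r (a(L, r) = (L + r) + (-8 - 3) = (L + r) - 11 = -11 + L + r)
j(Q) = -2 - 48*Q**2
j(-57)*a(-2, 5) = (-2 - 48*(-57)**2)*(-11 - 2 + 5) = (-2 - 48*3249)*(-8) = (-2 - 155952)*(-8) = -155954*(-8) = 1247632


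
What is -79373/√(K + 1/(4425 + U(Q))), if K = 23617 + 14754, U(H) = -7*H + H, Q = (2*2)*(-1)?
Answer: -79373*√189875067105/85356290 ≈ -405.20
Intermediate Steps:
Q = -4 (Q = 4*(-1) = -4)
U(H) = -6*H
K = 38371
-79373/√(K + 1/(4425 + U(Q))) = -79373/√(38371 + 1/(4425 - 6*(-4))) = -79373/√(38371 + 1/(4425 + 24)) = -79373/√(38371 + 1/4449) = -79373*√189875067105/85356290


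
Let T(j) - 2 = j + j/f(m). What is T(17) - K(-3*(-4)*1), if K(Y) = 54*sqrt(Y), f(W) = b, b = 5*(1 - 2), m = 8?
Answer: 78/5 - 108*sqrt(3) ≈ -171.46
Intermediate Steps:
b = -5 (b = 5*(-1) = -5)
f(W) = -5
T(j) = 2 + 4*j/5 (T(j) = 2 + (j + j/(-5)) = 2 + (j + j*(-1/5)) = 2 + (j - j/5) = 2 + 4*j/5)
T(17) - K(-3*(-4)*1) = (2 + (4/5)*17) - 54*sqrt(-3*(-4)*1) = (2 + 68/5) - 54*sqrt(12*1) = 78/5 - 54*sqrt(12) = 78/5 - 54*2*sqrt(3) = 78/5 - 108*sqrt(3)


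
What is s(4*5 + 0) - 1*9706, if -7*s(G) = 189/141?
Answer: -456191/47 ≈ -9706.2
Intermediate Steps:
s(G) = -9/47 (s(G) = -27/141 = -⅐*63/47 = -9/47)
s(4*5 + 0) - 1*9706 = -9/47 - 1*9706 = -9/47 - 9706 = -456191/47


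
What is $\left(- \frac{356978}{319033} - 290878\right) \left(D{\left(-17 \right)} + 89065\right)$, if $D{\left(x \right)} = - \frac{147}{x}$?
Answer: $- \frac{140522643068891904}{5423561} \approx -2.591 \cdot 10^{10}$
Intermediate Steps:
$\left(- \frac{356978}{319033} - 290878\right) \left(D{\left(-17 \right)} + 89065\right) = \left(- \frac{356978}{319033} - 290878\right) \left(- \frac{147}{-17} + 89065\right) = \left(\left(-356978\right) \frac{1}{319033} - 290878\right) \left(\left(-147\right) \left(- \frac{1}{17}\right) + 89065\right) = \left(- \frac{356978}{319033} - 290878\right) \left(\frac{147}{17} + 89065\right) = \left(- \frac{92800037952}{319033}\right) \frac{1514252}{17} = - \frac{140522643068891904}{5423561}$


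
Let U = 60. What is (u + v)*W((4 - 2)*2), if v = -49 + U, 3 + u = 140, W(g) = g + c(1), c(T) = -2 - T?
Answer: 148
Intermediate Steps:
W(g) = -3 + g (W(g) = g + (-2 - 1*1) = g + (-2 - 1) = g - 3 = -3 + g)
u = 137 (u = -3 + 140 = 137)
v = 11 (v = -49 + 60 = 11)
(u + v)*W((4 - 2)*2) = (137 + 11)*(-3 + (4 - 2)*2) = 148*(-3 + 2*2) = 148*(-3 + 4) = 148*1 = 148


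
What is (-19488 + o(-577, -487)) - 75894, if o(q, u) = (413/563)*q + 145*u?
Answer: -93694612/563 ≈ -1.6642e+5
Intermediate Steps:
o(q, u) = 145*u + 413*q/563 (o(q, u) = (413*(1/563))*q + 145*u = 413*q/563 + 145*u = 145*u + 413*q/563)
(-19488 + o(-577, -487)) - 75894 = (-19488 + (145*(-487) + (413/563)*(-577))) - 75894 = (-19488 + (-70615 - 238301/563)) - 75894 = (-19488 - 39994546/563) - 75894 = -50966290/563 - 75894 = -93694612/563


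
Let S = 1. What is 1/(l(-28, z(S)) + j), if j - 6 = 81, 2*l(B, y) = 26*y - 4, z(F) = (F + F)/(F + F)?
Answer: 1/98 ≈ 0.010204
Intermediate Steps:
z(F) = 1 (z(F) = (2*F)/((2*F)) = (2*F)*(1/(2*F)) = 1)
l(B, y) = -2 + 13*y (l(B, y) = (26*y - 4)/2 = (-4 + 26*y)/2 = -2 + 13*y)
j = 87 (j = 6 + 81 = 87)
1/(l(-28, z(S)) + j) = 1/((-2 + 13*1) + 87) = 1/((-2 + 13) + 87) = 1/(11 + 87) = 1/98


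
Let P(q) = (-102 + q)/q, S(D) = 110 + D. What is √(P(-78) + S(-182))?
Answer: I*√11778/13 ≈ 8.3482*I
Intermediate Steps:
P(q) = (-102 + q)/q
√(P(-78) + S(-182)) = √((-102 - 78)/(-78) + (110 - 182)) = √(-1/78*(-180) - 72) = √(30/13 - 72) = √(-906/13) = I*√11778/13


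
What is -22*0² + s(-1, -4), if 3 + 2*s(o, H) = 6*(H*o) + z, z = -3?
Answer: 9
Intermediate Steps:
s(o, H) = -3 + 3*H*o (s(o, H) = -3/2 + (6*(H*o) - 3)/2 = -3/2 + (6*H*o - 3)/2 = -3/2 + (-3 + 6*H*o)/2 = -3/2 + (-3/2 + 3*H*o) = -3 + 3*H*o)
-22*0² + s(-1, -4) = -22*0² + (-3 + 3*(-4)*(-1)) = -22*0 + (-3 + 12) = 0 + 9 = 9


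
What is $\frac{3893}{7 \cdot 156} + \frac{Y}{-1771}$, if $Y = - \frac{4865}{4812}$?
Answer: $\frac{65836629}{18464446} \approx 3.5656$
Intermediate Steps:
$Y = - \frac{4865}{4812}$ ($Y = \left(-4865\right) \frac{1}{4812} = - \frac{4865}{4812} \approx -1.011$)
$\frac{3893}{7 \cdot 156} + \frac{Y}{-1771} = \frac{3893}{7 \cdot 156} - \frac{4865}{4812 \left(-1771\right)} = \frac{3893}{1092} - - \frac{695}{1217436} = 3893 \cdot \frac{1}{1092} + \frac{695}{1217436} = \frac{3893}{1092} + \frac{695}{1217436} = \frac{65836629}{18464446}$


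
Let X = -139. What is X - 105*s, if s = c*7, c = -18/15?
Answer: 743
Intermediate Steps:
c = -6/5 (c = -18*1/15 = -6/5 ≈ -1.2000)
s = -42/5 (s = -6/5*7 = -42/5 ≈ -8.4000)
X - 105*s = -139 - 105*(-42/5) = -139 + 882 = 743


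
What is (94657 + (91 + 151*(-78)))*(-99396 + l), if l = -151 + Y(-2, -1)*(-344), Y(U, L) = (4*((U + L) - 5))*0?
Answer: -8259414590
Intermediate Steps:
Y(U, L) = 0 (Y(U, L) = (4*((L + U) - 5))*0 = (4*(-5 + L + U))*0 = (-20 + 4*L + 4*U)*0 = 0)
l = -151 (l = -151 + 0*(-344) = -151 + 0 = -151)
(94657 + (91 + 151*(-78)))*(-99396 + l) = (94657 + (91 + 151*(-78)))*(-99396 - 151) = (94657 + (91 - 11778))*(-99547) = (94657 - 11687)*(-99547) = 82970*(-99547) = -8259414590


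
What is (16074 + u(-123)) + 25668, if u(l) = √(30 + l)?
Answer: 41742 + I*√93 ≈ 41742.0 + 9.6436*I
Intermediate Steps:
(16074 + u(-123)) + 25668 = (16074 + √(30 - 123)) + 25668 = (16074 + √(-93)) + 25668 = (16074 + I*√93) + 25668 = 41742 + I*√93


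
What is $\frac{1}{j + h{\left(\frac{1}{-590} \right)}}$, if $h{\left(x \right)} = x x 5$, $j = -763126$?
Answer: $- \frac{69620}{53128832119} \approx -1.3104 \cdot 10^{-6}$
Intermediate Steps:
$h{\left(x \right)} = 5 x^{2}$ ($h{\left(x \right)} = x^{2} \cdot 5 = 5 x^{2}$)
$\frac{1}{j + h{\left(\frac{1}{-590} \right)}} = \frac{1}{-763126 + 5 \left(\frac{1}{-590}\right)^{2}} = \frac{1}{-763126 + 5 \left(- \frac{1}{590}\right)^{2}} = \frac{1}{-763126 + 5 \cdot \frac{1}{348100}} = \frac{1}{-763126 + \frac{1}{69620}} = \frac{1}{- \frac{53128832119}{69620}} = - \frac{69620}{53128832119}$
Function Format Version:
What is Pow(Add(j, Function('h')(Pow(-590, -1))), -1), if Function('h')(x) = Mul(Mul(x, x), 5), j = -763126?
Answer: Rational(-69620, 53128832119) ≈ -1.3104e-6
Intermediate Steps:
Function('h')(x) = Mul(5, Pow(x, 2)) (Function('h')(x) = Mul(Pow(x, 2), 5) = Mul(5, Pow(x, 2)))
Pow(Add(j, Function('h')(Pow(-590, -1))), -1) = Pow(Add(-763126, Mul(5, Pow(Pow(-590, -1), 2))), -1) = Pow(Add(-763126, Mul(5, Pow(Rational(-1, 590), 2))), -1) = Pow(Add(-763126, Mul(5, Rational(1, 348100))), -1) = Pow(Add(-763126, Rational(1, 69620)), -1) = Pow(Rational(-53128832119, 69620), -1) = Rational(-69620, 53128832119)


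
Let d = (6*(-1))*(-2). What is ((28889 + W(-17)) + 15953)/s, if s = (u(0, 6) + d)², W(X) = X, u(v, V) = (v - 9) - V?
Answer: 44825/9 ≈ 4980.6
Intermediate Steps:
u(v, V) = -9 + v - V (u(v, V) = (-9 + v) - V = -9 + v - V)
d = 12 (d = -6*(-2) = 12)
s = 9 (s = ((-9 + 0 - 1*6) + 12)² = ((-9 + 0 - 6) + 12)² = (-15 + 12)² = (-3)² = 9)
((28889 + W(-17)) + 15953)/s = ((28889 - 17) + 15953)/9 = (28872 + 15953)*(⅑) = 44825*(⅑) = 44825/9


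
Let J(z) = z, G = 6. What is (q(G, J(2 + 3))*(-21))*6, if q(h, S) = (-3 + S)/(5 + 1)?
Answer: -42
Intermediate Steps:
q(h, S) = -½ + S/6 (q(h, S) = (-3 + S)/6 = (-3 + S)*(⅙) = -½ + S/6)
(q(G, J(2 + 3))*(-21))*6 = ((-½ + (2 + 3)/6)*(-21))*6 = ((-½ + (⅙)*5)*(-21))*6 = ((-½ + ⅚)*(-21))*6 = ((⅓)*(-21))*6 = -7*6 = -42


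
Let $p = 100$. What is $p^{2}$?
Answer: $10000$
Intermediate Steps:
$p^{2} = 100^{2} = 10000$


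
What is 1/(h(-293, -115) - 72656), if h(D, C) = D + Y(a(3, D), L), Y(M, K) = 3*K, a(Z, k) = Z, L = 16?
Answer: -1/72901 ≈ -1.3717e-5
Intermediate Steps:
h(D, C) = 48 + D (h(D, C) = D + 3*16 = D + 48 = 48 + D)
1/(h(-293, -115) - 72656) = 1/((48 - 293) - 72656) = 1/(-245 - 72656) = 1/(-72901) = -1/72901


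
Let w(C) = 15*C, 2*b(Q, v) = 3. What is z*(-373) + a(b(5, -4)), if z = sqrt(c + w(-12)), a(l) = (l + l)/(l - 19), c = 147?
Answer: -6/35 - 373*I*sqrt(33) ≈ -0.17143 - 2142.7*I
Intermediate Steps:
b(Q, v) = 3/2 (b(Q, v) = (1/2)*3 = 3/2)
a(l) = 2*l/(-19 + l) (a(l) = (2*l)/(-19 + l) = 2*l/(-19 + l))
z = I*sqrt(33) (z = sqrt(147 + 15*(-12)) = sqrt(147 - 180) = sqrt(-33) = I*sqrt(33) ≈ 5.7446*I)
z*(-373) + a(b(5, -4)) = (I*sqrt(33))*(-373) + 2*(3/2)/(-19 + 3/2) = -373*I*sqrt(33) + 2*(3/2)/(-35/2) = -373*I*sqrt(33) + 2*(3/2)*(-2/35) = -373*I*sqrt(33) - 6/35 = -6/35 - 373*I*sqrt(33)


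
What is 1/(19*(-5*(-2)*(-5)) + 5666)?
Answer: 1/4716 ≈ 0.00021204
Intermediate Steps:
1/(19*(-5*(-2)*(-5)) + 5666) = 1/(19*(10*(-5)) + 5666) = 1/(19*(-50) + 5666) = 1/(-950 + 5666) = 1/4716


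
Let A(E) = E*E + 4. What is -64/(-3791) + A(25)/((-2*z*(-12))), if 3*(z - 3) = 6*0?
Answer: 2389147/272952 ≈ 8.7530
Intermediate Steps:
z = 3 (z = 3 + (6*0)/3 = 3 + (1/3)*0 = 3 + 0 = 3)
A(E) = 4 + E**2 (A(E) = E**2 + 4 = 4 + E**2)
-64/(-3791) + A(25)/((-2*z*(-12))) = -64/(-3791) + (4 + 25**2)/((-2*3*(-12))) = -64*(-1/3791) + (4 + 625)/((-6*(-12))) = 64/3791 + 629/72 = 2389147/272952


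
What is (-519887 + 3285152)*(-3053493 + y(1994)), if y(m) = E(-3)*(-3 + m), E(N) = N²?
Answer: -8394166537110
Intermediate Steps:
y(m) = -27 + 9*m (y(m) = (-3)²*(-3 + m) = 9*(-3 + m) = -27 + 9*m)
(-519887 + 3285152)*(-3053493 + y(1994)) = (-519887 + 3285152)*(-3053493 + (-27 + 9*1994)) = 2765265*(-3053493 + (-27 + 17946)) = 2765265*(-3053493 + 17919) = 2765265*(-3035574) = -8394166537110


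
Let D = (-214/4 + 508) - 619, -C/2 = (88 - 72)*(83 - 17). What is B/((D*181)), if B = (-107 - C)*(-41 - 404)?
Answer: 1784450/59549 ≈ 29.966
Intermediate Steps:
C = -2112 (C = -2*(88 - 72)*(83 - 17) = -32*66 = -2*1056 = -2112)
D = -329/2 (D = (-214*¼ + 508) - 619 = (-107/2 + 508) - 619 = 909/2 - 619 = -329/2 ≈ -164.50)
B = -892225 (B = (-107 - 1*(-2112))*(-41 - 404) = (-107 + 2112)*(-445) = 2005*(-445) = -892225)
B/((D*181)) = -892225/((-329/2*181)) = -892225/(-59549/2) = -892225*(-2/59549) = 1784450/59549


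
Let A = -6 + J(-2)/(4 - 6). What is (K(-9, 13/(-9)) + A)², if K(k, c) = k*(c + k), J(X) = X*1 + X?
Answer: 8100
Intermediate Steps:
J(X) = 2*X (J(X) = X + X = 2*X)
A = -4 (A = -6 + (2*(-2))/(4 - 6) = -6 - 4/(-2) = -6 - 4*(-½) = -6 + 2 = -4)
(K(-9, 13/(-9)) + A)² = (-9*(13/(-9) - 9) - 4)² = (-9*(13*(-⅑) - 9) - 4)² = (-9*(-13/9 - 9) - 4)² = (-9*(-94/9) - 4)² = (94 - 4)² = 90² = 8100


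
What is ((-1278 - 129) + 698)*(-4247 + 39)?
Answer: 2983472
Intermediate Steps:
((-1278 - 129) + 698)*(-4247 + 39) = (-1407 + 698)*(-4208) = -709*(-4208) = 2983472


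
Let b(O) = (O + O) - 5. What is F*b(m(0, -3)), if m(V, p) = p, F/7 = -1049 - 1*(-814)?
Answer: 18095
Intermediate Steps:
F = -1645 (F = 7*(-1049 - 1*(-814)) = 7*(-1049 + 814) = 7*(-235) = -1645)
b(O) = -5 + 2*O (b(O) = 2*O - 5 = -5 + 2*O)
F*b(m(0, -3)) = -1645*(-5 + 2*(-3)) = -1645*(-5 - 6) = -1645*(-11) = 18095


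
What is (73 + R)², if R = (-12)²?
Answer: 47089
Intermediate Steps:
R = 144
(73 + R)² = (73 + 144)² = 217² = 47089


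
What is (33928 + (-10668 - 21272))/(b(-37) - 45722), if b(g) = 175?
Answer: -1988/45547 ≈ -0.043647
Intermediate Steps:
(33928 + (-10668 - 21272))/(b(-37) - 45722) = (33928 + (-10668 - 21272))/(175 - 45722) = (33928 - 31940)/(-45547) = 1988*(-1/45547) = -1988/45547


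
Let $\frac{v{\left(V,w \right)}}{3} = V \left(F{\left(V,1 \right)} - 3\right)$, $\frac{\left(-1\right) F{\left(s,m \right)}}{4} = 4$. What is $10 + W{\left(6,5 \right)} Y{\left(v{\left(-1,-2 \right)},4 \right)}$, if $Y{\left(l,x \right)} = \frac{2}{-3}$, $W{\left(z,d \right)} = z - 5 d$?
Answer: $\frac{68}{3} \approx 22.667$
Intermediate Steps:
$F{\left(s,m \right)} = -16$ ($F{\left(s,m \right)} = \left(-4\right) 4 = -16$)
$v{\left(V,w \right)} = - 57 V$ ($v{\left(V,w \right)} = 3 V \left(-16 - 3\right) = 3 V \left(-19\right) = 3 \left(- 19 V\right) = - 57 V$)
$Y{\left(l,x \right)} = - \frac{2}{3}$ ($Y{\left(l,x \right)} = 2 \left(- \frac{1}{3}\right) = - \frac{2}{3}$)
$10 + W{\left(6,5 \right)} Y{\left(v{\left(-1,-2 \right)},4 \right)} = 10 + \left(6 - 25\right) \left(- \frac{2}{3}\right) = 10 - - \frac{38}{3} = 10 + \frac{38}{3} = \frac{68}{3}$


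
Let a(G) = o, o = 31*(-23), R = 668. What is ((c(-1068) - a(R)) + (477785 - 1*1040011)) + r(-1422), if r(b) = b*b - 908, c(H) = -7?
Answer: 1459656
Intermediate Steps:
o = -713
r(b) = -908 + b² (r(b) = b² - 908 = -908 + b²)
a(G) = -713
((c(-1068) - a(R)) + (477785 - 1*1040011)) + r(-1422) = ((-7 - 1*(-713)) + (477785 - 1*1040011)) + (-908 + (-1422)²) = ((-7 + 713) + (477785 - 1040011)) + (-908 + 2022084) = (706 - 562226) + 2021176 = -561520 + 2021176 = 1459656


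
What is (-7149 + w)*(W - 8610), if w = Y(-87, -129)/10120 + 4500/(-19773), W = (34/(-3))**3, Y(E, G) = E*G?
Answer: 21596343635760523/300154140 ≈ 7.1951e+7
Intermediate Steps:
W = -39304/27 (W = (34*(-1/3))**3 = (-34/3)**3 = -39304/27 ≈ -1455.7)
w = 19596931/22233640 (w = -87*(-129)/10120 + 4500/(-19773) = 11223*(1/10120) + 4500*(-1/19773) = 11223/10120 - 500/2197 = 19596931/22233640 ≈ 0.88141)
(-7149 + w)*(W - 8610) = (-7149 + 19596931/22233640)*(-39304/27 - 8610) = -158928695429/22233640*(-271774/27) = 21596343635760523/300154140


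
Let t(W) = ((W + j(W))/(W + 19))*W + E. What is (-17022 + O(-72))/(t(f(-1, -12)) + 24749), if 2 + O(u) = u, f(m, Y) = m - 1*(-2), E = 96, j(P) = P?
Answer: -170960/248451 ≈ -0.68810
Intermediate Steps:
f(m, Y) = 2 + m (f(m, Y) = m + 2 = 2 + m)
O(u) = -2 + u
t(W) = 96 + 2*W**2/(19 + W) (t(W) = ((W + W)/(W + 19))*W + 96 = ((2*W)/(19 + W))*W + 96 = (2*W/(19 + W))*W + 96 = 2*W**2/(19 + W) + 96 = 96 + 2*W**2/(19 + W))
(-17022 + O(-72))/(t(f(-1, -12)) + 24749) = (-17022 + (-2 - 72))/(2*(912 + (2 - 1)**2 + 48*(2 - 1))/(19 + (2 - 1)) + 24749) = (-17022 - 74)/(2*(912 + 1**2 + 48*1)/(19 + 1) + 24749) = -17096/(2*(912 + 1 + 48)/20 + 24749) = -17096/(2*(1/20)*961 + 24749) = -17096/(961/10 + 24749) = -17096/248451/10 = -17096*10/248451 = -170960/248451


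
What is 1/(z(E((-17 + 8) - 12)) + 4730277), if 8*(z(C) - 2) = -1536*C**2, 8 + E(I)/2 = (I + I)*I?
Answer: -1/581926489 ≈ -1.7184e-9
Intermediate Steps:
E(I) = -16 + 4*I**2 (E(I) = -16 + 2*((I + I)*I) = -16 + 2*((2*I)*I) = -16 + 2*(2*I**2) = -16 + 4*I**2)
z(C) = 2 - 192*C**2 (z(C) = 2 + (-1536*C**2)/8 = 2 - 192*C**2)
1/(z(E((-17 + 8) - 12)) + 4730277) = 1/((2 - 192*(-16 + 4*((-17 + 8) - 12)**2)**2) + 4730277) = 1/((2 - 192*(-16 + 4*(-9 - 12)**2)**2) + 4730277) = 1/((2 - 192*(-16 + 4*(-21)**2)**2) + 4730277) = 1/((2 - 192*(-16 + 4*441)**2) + 4730277) = 1/((2 - 192*(-16 + 1764)**2) + 4730277) = 1/((2 - 192*1748**2) + 4730277) = 1/((2 - 192*3055504) + 4730277) = 1/((2 - 586656768) + 4730277) = 1/(-586656766 + 4730277) = 1/(-581926489) = -1/581926489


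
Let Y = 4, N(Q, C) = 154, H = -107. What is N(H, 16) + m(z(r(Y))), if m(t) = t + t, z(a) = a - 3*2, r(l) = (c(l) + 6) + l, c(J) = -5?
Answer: 152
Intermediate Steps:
r(l) = 1 + l (r(l) = (-5 + 6) + l = 1 + l)
z(a) = -6 + a (z(a) = a - 1*6 = a - 6 = -6 + a)
m(t) = 2*t
N(H, 16) + m(z(r(Y))) = 154 + 2*(-6 + (1 + 4)) = 154 + 2*(-6 + 5) = 154 + 2*(-1) = 154 - 2 = 152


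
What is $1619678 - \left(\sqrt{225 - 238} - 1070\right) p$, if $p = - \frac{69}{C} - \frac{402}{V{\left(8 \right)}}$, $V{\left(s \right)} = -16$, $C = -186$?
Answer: $\frac{204222877}{124} - \frac{6323 i \sqrt{13}}{248} \approx 1.647 \cdot 10^{6} - 91.927 i$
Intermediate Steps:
$p = \frac{6323}{248}$ ($p = - \frac{69}{-186} - \frac{402}{-16} = \left(-69\right) \left(- \frac{1}{186}\right) - - \frac{201}{8} = \frac{23}{62} + \frac{201}{8} = \frac{6323}{248} \approx 25.496$)
$1619678 - \left(\sqrt{225 - 238} - 1070\right) p = 1619678 - \left(\sqrt{225 - 238} - 1070\right) \frac{6323}{248} = 1619678 - \left(\sqrt{-13} - 1070\right) \frac{6323}{248} = 1619678 - \left(i \sqrt{13} - 1070\right) \frac{6323}{248} = 1619678 - \left(-1070 + i \sqrt{13}\right) \frac{6323}{248} = 1619678 - \left(- \frac{3382805}{124} + \frac{6323 i \sqrt{13}}{248}\right) = 1619678 + \left(\frac{3382805}{124} - \frac{6323 i \sqrt{13}}{248}\right) = \frac{204222877}{124} - \frac{6323 i \sqrt{13}}{248}$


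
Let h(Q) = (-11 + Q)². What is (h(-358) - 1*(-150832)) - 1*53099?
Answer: 233894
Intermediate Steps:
(h(-358) - 1*(-150832)) - 1*53099 = ((-11 - 358)² - 1*(-150832)) - 1*53099 = ((-369)² + 150832) - 53099 = (136161 + 150832) - 53099 = 286993 - 53099 = 233894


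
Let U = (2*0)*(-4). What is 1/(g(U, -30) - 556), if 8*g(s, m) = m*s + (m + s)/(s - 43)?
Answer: -172/95617 ≈ -0.0017988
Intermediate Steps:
U = 0 (U = 0*(-4) = 0)
g(s, m) = m*s/8 + (m + s)/(8*(-43 + s)) (g(s, m) = (m*s + (m + s)/(s - 43))/8 = (m*s + (m + s)/(-43 + s))/8 = m*s/8 + (m + s)/(8*(-43 + s)))
1/(g(U, -30) - 556) = 1/((-30 + 0 - 30*0² - 43*(-30)*0)/(8*(-43 + 0)) - 556) = 1/((⅛)*(-30 + 0 - 30*0 + 0)/(-43) - 556) = 1/((⅛)*(-1/43)*(-30 + 0 + 0 + 0) - 556) = 1/((⅛)*(-1/43)*(-30) - 556) = 1/(15/172 - 556) = 1/(-95617/172) = -172/95617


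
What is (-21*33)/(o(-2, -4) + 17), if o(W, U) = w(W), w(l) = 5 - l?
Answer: -231/8 ≈ -28.875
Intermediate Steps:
o(W, U) = 5 - W
(-21*33)/(o(-2, -4) + 17) = (-21*33)/((5 - 1*(-2)) + 17) = -693/((5 + 2) + 17) = -693/(7 + 17) = -693/24 = -693*1/24 = -231/8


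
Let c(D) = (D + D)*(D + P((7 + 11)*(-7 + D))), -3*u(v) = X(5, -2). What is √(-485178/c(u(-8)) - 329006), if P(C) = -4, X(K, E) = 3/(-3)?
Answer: I*√15793415/11 ≈ 361.28*I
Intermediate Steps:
X(K, E) = -1 (X(K, E) = 3*(-⅓) = -1)
u(v) = ⅓ (u(v) = -⅓*(-1) = ⅓)
c(D) = 2*D*(-4 + D) (c(D) = (D + D)*(D - 4) = (2*D)*(-4 + D) = 2*D*(-4 + D))
√(-485178/c(u(-8)) - 329006) = √(-485178*3/(2*(-4 + ⅓)) - 329006) = √(-485178/(2*(⅓)*(-11/3)) - 329006) = √(-485178/(-22/9) - 329006) = √(-485178*(-9/22) - 329006) = √(2183301/11 - 329006) = √(-1435765/11) = I*√15793415/11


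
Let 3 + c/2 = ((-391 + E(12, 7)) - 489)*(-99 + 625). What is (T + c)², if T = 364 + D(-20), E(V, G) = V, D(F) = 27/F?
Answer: 333266456714569/400 ≈ 8.3317e+11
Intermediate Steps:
T = 7253/20 (T = 364 + 27/(-20) = 364 + 27*(-1/20) = 364 - 27/20 = 7253/20 ≈ 362.65)
c = -913142 (c = -6 + 2*(((-391 + 12) - 489)*(-99 + 625)) = -6 + 2*((-379 - 489)*526) = -6 + 2*(-868*526) = -6 + 2*(-456568) = -6 - 913136 = -913142)
(T + c)² = (7253/20 - 913142)² = (-18255587/20)² = 333266456714569/400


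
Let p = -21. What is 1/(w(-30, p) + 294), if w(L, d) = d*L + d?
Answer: 1/903 ≈ 0.0011074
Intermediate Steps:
w(L, d) = d + L*d (w(L, d) = L*d + d = d + L*d)
1/(w(-30, p) + 294) = 1/(-21*(1 - 30) + 294) = 1/(-21*(-29) + 294) = 1/(609 + 294) = 1/903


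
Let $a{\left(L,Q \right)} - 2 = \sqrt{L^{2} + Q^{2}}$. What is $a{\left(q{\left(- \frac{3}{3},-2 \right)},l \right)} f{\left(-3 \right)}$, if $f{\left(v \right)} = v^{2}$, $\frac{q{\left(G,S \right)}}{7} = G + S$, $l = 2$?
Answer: $18 + 9 \sqrt{445} \approx 207.86$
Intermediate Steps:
$q{\left(G,S \right)} = 7 G + 7 S$ ($q{\left(G,S \right)} = 7 \left(G + S\right) = 7 G + 7 S$)
$a{\left(L,Q \right)} = 2 + \sqrt{L^{2} + Q^{2}}$
$a{\left(q{\left(- \frac{3}{3},-2 \right)},l \right)} f{\left(-3 \right)} = \left(2 + \sqrt{\left(7 \left(- \frac{3}{3}\right) + 7 \left(-2\right)\right)^{2} + 2^{2}}\right) \left(-3\right)^{2} = \left(2 + \sqrt{\left(7 \left(\left(-3\right) \frac{1}{3}\right) - 14\right)^{2} + 4}\right) 9 = \left(2 + \sqrt{\left(7 \left(-1\right) - 14\right)^{2} + 4}\right) 9 = \left(2 + \sqrt{\left(-7 - 14\right)^{2} + 4}\right) 9 = \left(2 + \sqrt{\left(-21\right)^{2} + 4}\right) 9 = \left(2 + \sqrt{441 + 4}\right) 9 = \left(2 + \sqrt{445}\right) 9 = 18 + 9 \sqrt{445}$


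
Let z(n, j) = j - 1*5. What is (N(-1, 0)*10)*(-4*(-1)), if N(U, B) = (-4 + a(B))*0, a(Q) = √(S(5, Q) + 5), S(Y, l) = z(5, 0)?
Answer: 0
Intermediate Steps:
z(n, j) = -5 + j (z(n, j) = j - 5 = -5 + j)
S(Y, l) = -5 (S(Y, l) = -5 + 0 = -5)
a(Q) = 0 (a(Q) = √(-5 + 5) = √0 = 0)
N(U, B) = 0 (N(U, B) = (-4 + 0)*0 = -4*0 = 0)
(N(-1, 0)*10)*(-4*(-1)) = (0*10)*(-4*(-1)) = 0*4 = 0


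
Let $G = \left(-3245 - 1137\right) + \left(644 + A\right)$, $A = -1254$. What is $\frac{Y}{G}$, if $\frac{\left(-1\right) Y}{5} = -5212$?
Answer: $- \frac{6515}{1248} \approx -5.2204$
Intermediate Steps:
$Y = 26060$ ($Y = \left(-5\right) \left(-5212\right) = 26060$)
$G = -4992$ ($G = \left(-3245 - 1137\right) + \left(644 - 1254\right) = -4382 - 610 = -4992$)
$\frac{Y}{G} = \frac{26060}{-4992} = 26060 \left(- \frac{1}{4992}\right) = - \frac{6515}{1248}$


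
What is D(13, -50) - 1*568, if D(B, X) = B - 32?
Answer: -587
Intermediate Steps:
D(B, X) = -32 + B
D(13, -50) - 1*568 = (-32 + 13) - 1*568 = -19 - 568 = -587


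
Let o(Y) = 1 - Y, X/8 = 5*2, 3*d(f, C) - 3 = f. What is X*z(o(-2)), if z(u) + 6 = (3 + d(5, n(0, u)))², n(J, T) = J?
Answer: 18800/9 ≈ 2088.9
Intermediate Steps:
d(f, C) = 1 + f/3
X = 80 (X = 8*(5*2) = 8*10 = 80)
z(u) = 235/9 (z(u) = -6 + (3 + (1 + (⅓)*5))² = -6 + (3 + (1 + 5/3))² = -6 + (3 + 8/3)² = -6 + (17/3)² = -6 + 289/9 = 235/9)
X*z(o(-2)) = 80*(235/9) = 18800/9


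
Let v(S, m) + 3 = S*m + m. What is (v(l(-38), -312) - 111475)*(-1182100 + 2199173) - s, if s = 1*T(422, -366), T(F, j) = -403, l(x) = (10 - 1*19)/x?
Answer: -2161701185565/19 ≈ -1.1377e+11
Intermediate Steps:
l(x) = -9/x (l(x) = (10 - 19)/x = -9/x)
v(S, m) = -3 + m + S*m (v(S, m) = -3 + (S*m + m) = -3 + (m + S*m) = -3 + m + S*m)
s = -403 (s = 1*(-403) = -403)
(v(l(-38), -312) - 111475)*(-1182100 + 2199173) - s = ((-3 - 312 - 9/(-38)*(-312)) - 111475)*(-1182100 + 2199173) - 1*(-403) = ((-3 - 312 - 9*(-1/38)*(-312)) - 111475)*1017073 + 403 = ((-3 - 312 + (9/38)*(-312)) - 111475)*1017073 + 403 = ((-3 - 312 - 1404/19) - 111475)*1017073 + 403 = (-7389/19 - 111475)*1017073 + 403 = -2125414/19*1017073 + 403 = -2161701193222/19 + 403 = -2161701185565/19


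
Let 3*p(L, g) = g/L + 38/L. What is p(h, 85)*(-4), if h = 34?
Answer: -82/17 ≈ -4.8235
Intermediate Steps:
p(L, g) = 38/(3*L) + g/(3*L) (p(L, g) = (g/L + 38/L)/3 = (38/L + g/L)/3 = 38/(3*L) + g/(3*L))
p(h, 85)*(-4) = ((⅓)*(38 + 85)/34)*(-4) = ((⅓)*(1/34)*123)*(-4) = (41/34)*(-4) = -82/17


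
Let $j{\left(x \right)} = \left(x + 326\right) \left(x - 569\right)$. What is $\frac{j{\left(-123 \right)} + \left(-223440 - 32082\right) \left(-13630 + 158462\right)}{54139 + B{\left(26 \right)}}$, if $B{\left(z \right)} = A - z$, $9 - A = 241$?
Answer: $- \frac{37007902780}{53881} \approx -6.8685 \cdot 10^{5}$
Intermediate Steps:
$A = -232$ ($A = 9 - 241 = -232$)
$j{\left(x \right)} = \left(-569 + x\right) \left(326 + x\right)$ ($j{\left(x \right)} = \left(326 + x\right) \left(-569 + x\right) = \left(-569 + x\right) \left(326 + x\right)$)
$B{\left(z \right)} = -232 - z$
$\frac{j{\left(-123 \right)} + \left(-223440 - 32082\right) \left(-13630 + 158462\right)}{54139 + B{\left(26 \right)}} = \frac{\left(-185494 + \left(-123\right)^{2} - -29889\right) + \left(-223440 - 32082\right) \left(-13630 + 158462\right)}{54139 - 258} = \frac{\left(-185494 + 15129 + 29889\right) - 37007762304}{54139 - 258} = \frac{-140476 - 37007762304}{54139 - 258} = - \frac{37007902780}{53881}$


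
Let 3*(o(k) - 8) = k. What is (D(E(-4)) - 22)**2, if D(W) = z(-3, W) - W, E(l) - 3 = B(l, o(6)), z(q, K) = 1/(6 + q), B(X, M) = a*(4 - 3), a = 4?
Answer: 7396/9 ≈ 821.78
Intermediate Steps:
o(k) = 8 + k/3
B(X, M) = 4 (B(X, M) = 4*(4 - 3) = 4*1 = 4)
E(l) = 7 (E(l) = 3 + 4 = 7)
D(W) = 1/3 - W (D(W) = 1/(6 - 3) - W = 1/3 - W)
(D(E(-4)) - 22)**2 = ((1/3 - 1*7) - 22)**2 = ((1/3 - 7) - 22)**2 = (-20/3 - 22)**2 = (-86/3)**2 = 7396/9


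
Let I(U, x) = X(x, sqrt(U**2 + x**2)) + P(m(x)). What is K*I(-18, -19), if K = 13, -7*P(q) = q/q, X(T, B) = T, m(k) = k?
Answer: -1742/7 ≈ -248.86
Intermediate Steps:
P(q) = -1/7 (P(q) = -q/(7*q) = -1/7*1 = -1/7)
I(U, x) = -1/7 + x (I(U, x) = x - 1/7 = -1/7 + x)
K*I(-18, -19) = 13*(-1/7 - 19) = 13*(-134/7) = -1742/7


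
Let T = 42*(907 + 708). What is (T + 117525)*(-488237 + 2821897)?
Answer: 432555549300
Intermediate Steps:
T = 67830 (T = 42*1615 = 67830)
(T + 117525)*(-488237 + 2821897) = (67830 + 117525)*(-488237 + 2821897) = 185355*2333660 = 432555549300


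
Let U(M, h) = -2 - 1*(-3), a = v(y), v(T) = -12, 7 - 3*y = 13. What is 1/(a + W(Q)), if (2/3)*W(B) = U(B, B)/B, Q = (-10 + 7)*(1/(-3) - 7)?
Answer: -44/525 ≈ -0.083809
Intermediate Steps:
y = -2 (y = 7/3 - ⅓*13 = 7/3 - 13/3 = -2)
a = -12
U(M, h) = 1 (U(M, h) = -2 + 3 = 1)
Q = 22 (Q = -3*(-⅓ - 7) = -3*(-22/3) = 22)
W(B) = 3/(2*B) (W(B) = 3*(1/B)/2 = 3/(2*B))
1/(a + W(Q)) = 1/(-12 + (3/2)/22) = 1/(-12 + (3/2)*(1/22)) = 1/(-12 + 3/44) = 1/(-525/44) = -44/525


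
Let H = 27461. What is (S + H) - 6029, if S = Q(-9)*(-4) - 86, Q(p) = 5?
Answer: 21326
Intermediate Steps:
S = -106 (S = 5*(-4) - 86 = -20 - 86 = -106)
(S + H) - 6029 = (-106 + 27461) - 6029 = 27355 - 6029 = 21326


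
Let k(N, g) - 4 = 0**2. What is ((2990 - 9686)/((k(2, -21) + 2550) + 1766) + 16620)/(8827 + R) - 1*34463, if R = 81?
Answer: -6139595711/178160 ≈ -34461.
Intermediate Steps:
k(N, g) = 4 (k(N, g) = 4 + 0**2 = 4 + 0 = 4)
((2990 - 9686)/((k(2, -21) + 2550) + 1766) + 16620)/(8827 + R) - 1*34463 = ((2990 - 9686)/((4 + 2550) + 1766) + 16620)/(8827 + 81) - 1*34463 = (-6696/(2554 + 1766) + 16620)/8908 - 34463 = (-6696/4320 + 16620)*(1/8908) - 34463 = (-6696*1/4320 + 16620)*(1/8908) - 34463 = (-31/20 + 16620)*(1/8908) - 34463 = (332369/20)*(1/8908) - 34463 = 332369/178160 - 34463 = -6139595711/178160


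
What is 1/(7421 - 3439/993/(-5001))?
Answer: 4965993/36852637492 ≈ 0.00013475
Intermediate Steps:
1/(7421 - 3439/993/(-5001)) = 1/(7421 - 3439*1/993*(-1/5001)) = 1/(7421 - 3439/993*(-1/5001)) = 1/(7421 + 3439/4965993) = 1/(36852637492/4965993) = 4965993/36852637492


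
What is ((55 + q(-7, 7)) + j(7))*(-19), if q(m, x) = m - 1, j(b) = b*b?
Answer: -1824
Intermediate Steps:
j(b) = b²
q(m, x) = -1 + m
((55 + q(-7, 7)) + j(7))*(-19) = ((55 + (-1 - 7)) + 7²)*(-19) = ((55 - 8) + 49)*(-19) = (47 + 49)*(-19) = 96*(-19) = -1824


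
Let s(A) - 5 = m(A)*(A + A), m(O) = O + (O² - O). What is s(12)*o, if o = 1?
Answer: 3461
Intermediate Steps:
m(O) = O²
s(A) = 5 + 2*A³ (s(A) = 5 + A²*(A + A) = 5 + A²*(2*A) = 5 + 2*A³)
s(12)*o = (5 + 2*12³)*1 = (5 + 2*1728)*1 = (5 + 3456)*1 = 3461*1 = 3461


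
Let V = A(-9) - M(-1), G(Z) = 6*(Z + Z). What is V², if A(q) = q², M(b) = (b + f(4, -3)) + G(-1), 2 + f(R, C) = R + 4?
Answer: 7744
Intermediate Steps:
f(R, C) = 2 + R (f(R, C) = -2 + (R + 4) = -2 + (4 + R) = 2 + R)
G(Z) = 12*Z (G(Z) = 6*(2*Z) = 12*Z)
M(b) = -6 + b (M(b) = (b + (2 + 4)) + 12*(-1) = (b + 6) - 12 = (6 + b) - 12 = -6 + b)
V = 88 (V = (-9)² - (-6 - 1) = 81 - 1*(-7) = 81 + 7 = 88)
V² = 88² = 7744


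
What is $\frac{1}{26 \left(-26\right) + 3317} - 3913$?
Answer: $- \frac{10334232}{2641} \approx -3913.0$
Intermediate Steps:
$\frac{1}{26 \left(-26\right) + 3317} - 3913 = \frac{1}{-676 + 3317} - 3913 = \frac{1}{2641} - 3913 = - \frac{10334232}{2641}$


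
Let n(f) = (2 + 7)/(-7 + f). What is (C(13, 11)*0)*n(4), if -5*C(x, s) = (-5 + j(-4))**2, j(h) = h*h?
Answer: 0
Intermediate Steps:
j(h) = h**2
C(x, s) = -121/5 (C(x, s) = -(-5 + (-4)**2)**2/5 = -(-5 + 16)**2/5 = -1/5*11**2 = -1/5*121 = -121/5)
n(f) = 9/(-7 + f)
(C(13, 11)*0)*n(4) = (-121/5*0)*(9/(-7 + 4)) = 0*(9/(-3)) = 0*(9*(-1/3)) = 0*(-3) = 0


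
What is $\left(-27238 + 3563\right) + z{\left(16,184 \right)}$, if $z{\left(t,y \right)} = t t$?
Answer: $-23419$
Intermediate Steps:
$z{\left(t,y \right)} = t^{2}$
$\left(-27238 + 3563\right) + z{\left(16,184 \right)} = \left(-27238 + 3563\right) + 16^{2} = -23675 + 256 = -23419$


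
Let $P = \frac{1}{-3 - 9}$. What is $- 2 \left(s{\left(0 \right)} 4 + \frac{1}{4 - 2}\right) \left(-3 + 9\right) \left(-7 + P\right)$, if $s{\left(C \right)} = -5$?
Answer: $- \frac{3315}{2} \approx -1657.5$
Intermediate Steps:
$P = - \frac{1}{12}$ ($P = \frac{1}{-12} = - \frac{1}{12} \approx -0.083333$)
$- 2 \left(s{\left(0 \right)} 4 + \frac{1}{4 - 2}\right) \left(-3 + 9\right) \left(-7 + P\right) = - 2 \left(\left(-5\right) 4 + \frac{1}{4 - 2}\right) \left(-3 + 9\right) \left(-7 - \frac{1}{12}\right) = - 2 \left(-20 + \frac{1}{2}\right) 6 \left(- \frac{85}{12}\right) = - 2 \left(-20 + \frac{1}{2}\right) \left(- \frac{85}{2}\right) = \left(-2\right) \left(- \frac{39}{2}\right) \left(- \frac{85}{2}\right) = 39 \left(- \frac{85}{2}\right) = - \frac{3315}{2}$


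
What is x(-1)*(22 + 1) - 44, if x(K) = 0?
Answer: -44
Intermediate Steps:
x(-1)*(22 + 1) - 44 = 0*(22 + 1) - 44 = 0*23 - 44 = 0 - 44 = -44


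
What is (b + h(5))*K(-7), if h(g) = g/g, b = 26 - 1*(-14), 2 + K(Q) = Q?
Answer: -369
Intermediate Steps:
K(Q) = -2 + Q
b = 40 (b = 26 + 14 = 40)
h(g) = 1
(b + h(5))*K(-7) = (40 + 1)*(-2 - 7) = 41*(-9) = -369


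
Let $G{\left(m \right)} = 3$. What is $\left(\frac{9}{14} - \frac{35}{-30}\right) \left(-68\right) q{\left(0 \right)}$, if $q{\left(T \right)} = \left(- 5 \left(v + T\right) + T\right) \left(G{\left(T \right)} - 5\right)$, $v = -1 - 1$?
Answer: $\frac{51680}{21} \approx 2461.0$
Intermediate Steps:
$v = -2$
$q{\left(T \right)} = -20 + 8 T$ ($q{\left(T \right)} = \left(- 5 \left(-2 + T\right) + T\right) \left(3 - 5\right) = \left(\left(10 - 5 T\right) + T\right) \left(-2\right) = \left(10 - 4 T\right) \left(-2\right) = -20 + 8 T$)
$\left(\frac{9}{14} - \frac{35}{-30}\right) \left(-68\right) q{\left(0 \right)} = \left(\frac{9}{14} - \frac{35}{-30}\right) \left(-68\right) \left(-20 + 8 \cdot 0\right) = \left(9 \cdot \frac{1}{14} - - \frac{7}{6}\right) \left(-68\right) \left(-20 + 0\right) = \left(\frac{9}{14} + \frac{7}{6}\right) \left(-68\right) \left(-20\right) = \frac{38}{21} \left(-68\right) \left(-20\right) = \left(- \frac{2584}{21}\right) \left(-20\right) = \frac{51680}{21}$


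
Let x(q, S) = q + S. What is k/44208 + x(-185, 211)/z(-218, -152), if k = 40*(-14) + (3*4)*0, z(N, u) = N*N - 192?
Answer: -792391/65389158 ≈ -0.012118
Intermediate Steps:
z(N, u) = -192 + N**2 (z(N, u) = N**2 - 192 = -192 + N**2)
k = -560 (k = -560 + 12*0 = -560 + 0 = -560)
x(q, S) = S + q
k/44208 + x(-185, 211)/z(-218, -152) = -560/44208 + (211 - 185)/(-192 + (-218)**2) = -560*1/44208 + 26/(-192 + 47524) = -35/2763 + 26/47332 = -35/2763 + 26*(1/47332) = -35/2763 + 13/23666 = -792391/65389158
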